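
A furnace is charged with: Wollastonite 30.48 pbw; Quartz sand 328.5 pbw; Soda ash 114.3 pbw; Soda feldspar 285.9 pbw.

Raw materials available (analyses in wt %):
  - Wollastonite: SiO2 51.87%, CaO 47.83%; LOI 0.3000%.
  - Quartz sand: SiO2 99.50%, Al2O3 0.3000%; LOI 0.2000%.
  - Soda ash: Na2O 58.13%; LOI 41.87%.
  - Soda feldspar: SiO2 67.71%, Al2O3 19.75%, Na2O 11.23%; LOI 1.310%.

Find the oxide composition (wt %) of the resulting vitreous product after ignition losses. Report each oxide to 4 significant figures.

The working math maintains full float precision in every operation. In-progress results are printed (rounded to four significant digits) within the worked lines. Every reported result is rounded exactly once; the derived quantities are computed from the batch weights at 706.8 pbw of glass at full float precision (LOI, yield, the totals, glass mass, the four compositions), as they appear in question or answer.
Oxide masses out of the charge:
  SiO2: 30.48·0.5187 + 328.5·0.9950 + 285.9·0.6771 = 536.3 pbw
  CaO: 30.48·0.4783 = 14.58 pbw
  Al2O3: 328.5·0.003000 + 285.9·0.1975 = 57.45 pbw
  Na2O: 114.3·0.5813 + 285.9·0.1123 = 98.55 pbw
LOI: 30.48·0.003000 + 328.5·0.002000 + 114.3·0.4187 + 285.9·0.01310 = 52.35 pbw
The glass mass, total less LOI, = 759.2 − 52.35 = 706.8 pbw (matching Σ of the oxides)
percent by weight: oxide/glass ×100

Glass mass = 706.8 pbw (batch 759.2 − LOI 52.35).
Composition: SiO2 75.87%, CaO 2.063%, Al2O3 8.128%, Na2O 13.94%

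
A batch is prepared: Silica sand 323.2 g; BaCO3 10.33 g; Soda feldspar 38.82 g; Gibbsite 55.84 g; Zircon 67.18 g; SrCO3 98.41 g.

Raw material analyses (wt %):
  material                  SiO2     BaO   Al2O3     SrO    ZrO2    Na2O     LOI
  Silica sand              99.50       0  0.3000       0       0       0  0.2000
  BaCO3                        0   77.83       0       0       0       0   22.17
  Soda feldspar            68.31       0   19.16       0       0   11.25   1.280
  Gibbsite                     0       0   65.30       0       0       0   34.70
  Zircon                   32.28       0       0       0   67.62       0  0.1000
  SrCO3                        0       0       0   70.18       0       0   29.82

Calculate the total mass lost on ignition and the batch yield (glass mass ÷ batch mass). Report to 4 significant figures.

LOI loss = 52.22 g; glass = 541.6 g; yield = 91.20%

Each numeric step runs at full precision through every step; the intermediate values are displayed (rounded to four significant digits) alongside each step. A single rounding produces each reported result; derived quantities are re-derived in full precision (the six compositions, ignition loss, totals, glass mass, yield) from the batch weights at 541.6 g of glass, exactly as shown in the problem or the answer.
Per-material ignition loss:
  Silica sand: 323.2 × 0.002000 = 0.6464 g
  BaCO3: 10.33 × 0.2217 = 2.290 g
  Soda feldspar: 38.82 × 0.01280 = 0.4969 g
  Gibbsite: 55.84 × 0.3470 = 19.38 g
  Zircon: 67.18 × 0.001000 = 0.06718 g
  SrCO3: 98.41 × 0.2982 = 29.35 g
Total LOI = 52.22 g
Glass = batch − LOI = 593.8 − 52.22 = 541.6 g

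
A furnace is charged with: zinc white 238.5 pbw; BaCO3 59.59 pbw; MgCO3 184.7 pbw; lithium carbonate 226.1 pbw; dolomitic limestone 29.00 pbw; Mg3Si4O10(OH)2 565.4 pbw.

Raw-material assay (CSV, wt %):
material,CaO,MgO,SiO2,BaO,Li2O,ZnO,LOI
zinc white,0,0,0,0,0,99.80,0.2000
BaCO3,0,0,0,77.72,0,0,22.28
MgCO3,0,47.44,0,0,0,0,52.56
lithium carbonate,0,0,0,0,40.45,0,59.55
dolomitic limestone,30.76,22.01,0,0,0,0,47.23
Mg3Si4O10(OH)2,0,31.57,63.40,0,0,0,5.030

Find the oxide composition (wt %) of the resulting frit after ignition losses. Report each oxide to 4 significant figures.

Every computation runs at full float precision from first step to last — values along the way are shown rounded off to 4 significant figures in the printout; every reported figure undergoes a single rounding; the derived quantities (the six compositions, glass mass, ignition loss, yield, the totals) are re-derived starting from the weights for 1016 pbw of glass in full precision, as set out in the problem or the answer.
Per-oxide mass from batch:
  CaO: 29.00·0.3076 = 8.920 pbw
  MgO: 184.7·0.4744 + 29.00·0.2201 + 565.4·0.3157 = 272.5 pbw
  SiO2: 565.4·0.6340 = 358.5 pbw
  BaO: 59.59·0.7772 = 46.31 pbw
  Li2O: 226.1·0.4045 = 91.46 pbw
  ZnO: 238.5·0.9980 = 238.0 pbw
LOI: 238.5·0.002000 + 59.59·0.2228 + 184.7·0.5256 + 226.1·0.5955 + 29.00·0.4723 + 565.4·0.05030 = 287.6 pbw
Resulting glass, batch − LOI: 1303 − 287.6 = 1016 pbw (matching Σ of the oxides)
wt % = 100 × oxide mass / glass mass

Glass mass = 1016 pbw (batch 1303 − LOI 287.6).
Composition: CaO 0.8783%, MgO 26.83%, SiO2 35.29%, BaO 4.560%, Li2O 9.005%, ZnO 23.43%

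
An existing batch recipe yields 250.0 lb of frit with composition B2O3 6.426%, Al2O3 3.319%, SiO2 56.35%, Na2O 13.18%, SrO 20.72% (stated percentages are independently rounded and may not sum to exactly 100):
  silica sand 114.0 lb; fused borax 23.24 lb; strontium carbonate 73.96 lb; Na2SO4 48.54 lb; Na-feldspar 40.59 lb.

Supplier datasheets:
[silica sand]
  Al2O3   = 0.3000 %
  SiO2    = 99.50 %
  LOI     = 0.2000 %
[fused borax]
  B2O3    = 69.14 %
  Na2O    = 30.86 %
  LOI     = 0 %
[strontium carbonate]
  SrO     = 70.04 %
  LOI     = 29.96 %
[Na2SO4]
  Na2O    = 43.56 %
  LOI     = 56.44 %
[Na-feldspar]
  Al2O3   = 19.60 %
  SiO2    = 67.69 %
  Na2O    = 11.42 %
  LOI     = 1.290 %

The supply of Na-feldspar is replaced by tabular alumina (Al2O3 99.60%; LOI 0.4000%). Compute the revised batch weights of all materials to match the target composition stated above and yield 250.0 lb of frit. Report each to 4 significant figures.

All internal work maintains exact precision from start to finish — in-progress results are rounded to 4 significant digits when displayed — exactly one rounding is applied to every reported value. The derived quantities, including ignition loss, the yield, five oxide percentages, totals, net glass mass, are recomputed using the weight values for 250.0 lb of glass at full precision as quoted within the question or the answer.
Target oxide masses per 250.0 lb frit:
  B2O3: 6.426% × 250.0 = 16.07 lb
  Al2O3: 3.319% × 250.0 = 8.298 lb
  SiO2: 56.35% × 250.0 = 140.9 lb
  Na2O: 13.18% × 250.0 = 32.95 lb
  SrO: 20.72% × 250.0 = 51.80 lb
Balance tally, oxide-wise, working from each reported weight, under the basis named above (target by target, the sums agree modulo rounding of the values):
  B2O3: 23.24·0.6914 = 16.07 lb (target 16.07 lb)
  Al2O3: 141.6·0.003000 + 7.904·0.9960 = 8.297 lb (target 8.298 lb)
  SiO2: 141.6·0.9950 = 140.9 lb (target 140.9 lb)
  Na2O: 23.24·0.3086 + 59.18·0.4356 = 32.95 lb (target 32.95 lb)
  SrO: 73.96·0.7004 = 51.80 lb (target 51.80 lb)
The glass-mass cross-check: Σ batch − LOI loss = 250.0 lb (oxide target masses add up to 250.0 lb; against the stated basis, 250.0 lb — deltas are rounding alone).
Summing the batch: Σ batch = 305.9 lb; loss to ignition Σ batch·LOI = 55.87 lb; glass ÷ batch gives a yield of 81.73%.

Revised batch per 250.0 lb frit:
  silica sand: 141.6 lb
  fused borax: 23.24 lb
  strontium carbonate: 73.96 lb
  Na2SO4: 59.18 lb
  tabular alumina: 7.904 lb
Total batch = 305.9 lb; LOI loss = 55.87 lb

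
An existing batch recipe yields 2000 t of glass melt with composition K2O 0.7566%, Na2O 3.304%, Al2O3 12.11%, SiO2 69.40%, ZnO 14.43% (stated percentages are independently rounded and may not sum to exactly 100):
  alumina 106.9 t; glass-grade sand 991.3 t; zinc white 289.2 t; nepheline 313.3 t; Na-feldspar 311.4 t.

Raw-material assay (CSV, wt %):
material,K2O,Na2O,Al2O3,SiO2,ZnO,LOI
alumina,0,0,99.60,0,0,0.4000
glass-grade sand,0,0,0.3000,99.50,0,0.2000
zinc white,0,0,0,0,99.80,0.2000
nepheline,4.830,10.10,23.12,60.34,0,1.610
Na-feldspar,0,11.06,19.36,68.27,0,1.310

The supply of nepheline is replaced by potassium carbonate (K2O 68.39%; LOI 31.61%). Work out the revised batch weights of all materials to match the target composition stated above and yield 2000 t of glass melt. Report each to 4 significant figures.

Rounding to 4 significant digits extends to every in-between result as printed — every computation maintains full float precision from first step to last; every reported number is rounded just once. All derived quantities (net glass mass, five oxide percentages, ignition loss, totals, yield) are rebuilt using the weight values per 2000 t of glass in full float precision as quoted within the problem or the answer.
The oxide mass targets at 2000 t glass melt:
  K2O: 0.7566% × 2000 = 15.13 t
  Na2O: 3.304% × 2000 = 66.08 t
  Al2O3: 12.11% × 2000 = 242.2 t
  SiO2: 69.40% × 2000 = 1388 t
  ZnO: 14.43% × 2000 = 288.6 t
Per-oxide balance check using the reported weights, per the basis as stated (target by target, the sums agree within answer rounding):
  K2O: 22.13·0.6839 = 15.13 t (target 15.13 t)
  Na2O: 597.5·0.1106 = 66.08 t (target 66.08 t)
  Al2O3: 124.1·0.9960 + 985.0·0.003000 + 597.5·0.1936 = 242.2 t (target 242.2 t)
  SiO2: 985.0·0.9950 + 597.5·0.6827 = 1388 t (target 1388 t)
  ZnO: 289.2·0.9980 = 288.6 t (target 288.6 t)
Glass mass check: Σ batch − LOI loss = 2000 t (the Σ of target masses is 2000 t; with the basis standing at 2000 t — deltas are rounding alone).
Adding the batch up: Σ batch = 2018 t; LOI removed, Σ of batch·LOI: 17.87 t; as yield: glass ÷ batch → 99.11%.

Revised batch per 2000 t glass melt:
  alumina: 124.1 t
  glass-grade sand: 985.0 t
  zinc white: 289.2 t
  potassium carbonate: 22.13 t
  Na-feldspar: 597.5 t
Total batch = 2018 t; LOI loss = 17.87 t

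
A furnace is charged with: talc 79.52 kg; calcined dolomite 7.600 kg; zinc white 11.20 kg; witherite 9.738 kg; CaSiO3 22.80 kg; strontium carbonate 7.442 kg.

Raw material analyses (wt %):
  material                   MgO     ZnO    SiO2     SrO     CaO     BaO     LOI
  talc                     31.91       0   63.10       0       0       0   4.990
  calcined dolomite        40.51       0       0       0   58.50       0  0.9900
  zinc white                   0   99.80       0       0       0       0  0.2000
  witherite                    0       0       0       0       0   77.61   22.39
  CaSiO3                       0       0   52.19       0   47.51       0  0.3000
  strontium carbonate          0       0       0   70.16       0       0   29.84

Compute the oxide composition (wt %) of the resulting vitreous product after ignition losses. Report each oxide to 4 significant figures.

Every computation keeps full float precision throughout — in-progress results appear (rounded to four significant figures) across the worked steps. A single rounding completes each reported figure; all derived quantities (LOI, totals, the six compositions, the yield, glass mass) are carried using the weight values on 129.8 kg of glass at exact precision, as written in either problem or answer.
Mass of each oxide from the mix:
  MgO: 79.52·0.3191 + 7.600·0.4051 = 28.45 kg
  ZnO: 11.20·0.9980 = 11.18 kg
  SiO2: 79.52·0.6310 + 22.80·0.5219 = 62.08 kg
  SrO: 7.442·0.7016 = 5.221 kg
  CaO: 7.600·0.5850 + 22.80·0.4751 = 15.28 kg
  BaO: 9.738·0.7761 = 7.558 kg
LOI: 79.52·0.04990 + 7.600·0.009900 + 11.20·0.002000 + 9.738·0.2239 + 22.80·0.003000 + 7.442·0.2984 = 8.535 kg
Glass = total batch minus LOI = 138.3 − 8.535 = 129.8 kg (matching Σ of the oxides)
wt % = 100 × oxide mass / glass mass

Glass mass = 129.8 kg (batch 138.3 − LOI 8.535).
Composition: MgO 21.93%, ZnO 8.614%, SiO2 47.84%, SrO 4.024%, CaO 11.77%, BaO 5.824%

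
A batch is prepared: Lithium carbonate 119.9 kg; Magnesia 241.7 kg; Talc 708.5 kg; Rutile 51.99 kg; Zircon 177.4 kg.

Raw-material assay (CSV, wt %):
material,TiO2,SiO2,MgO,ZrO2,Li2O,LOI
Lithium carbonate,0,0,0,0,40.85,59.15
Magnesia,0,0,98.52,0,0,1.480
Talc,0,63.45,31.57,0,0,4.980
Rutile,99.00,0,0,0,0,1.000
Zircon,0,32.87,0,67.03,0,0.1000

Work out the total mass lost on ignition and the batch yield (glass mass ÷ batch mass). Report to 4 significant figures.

The intermediate values are shown rounded off to 4 significant digits across the worked steps — each numeric step runs at full float precision from start to finish — each reported value takes just one rounding; the derived quantities, including ignition loss, totals, net glass mass, the five compositions, the yield, are re-derived starting from the weights for 1189 kg of glass in exact precision, as they appear in the problem or answer text.
Ignition loss by material:
  Lithium carbonate: 119.9 × 0.5915 = 70.92 kg
  Magnesia: 241.7 × 0.01480 = 3.577 kg
  Talc: 708.5 × 0.04980 = 35.28 kg
  Rutile: 51.99 × 0.01000 = 0.5199 kg
  Zircon: 177.4 × 0.001000 = 0.1774 kg
Total LOI = 110.5 kg
Glass = batch − LOI = 1299 − 110.5 = 1189 kg

LOI loss = 110.5 kg; glass = 1189 kg; yield = 91.50%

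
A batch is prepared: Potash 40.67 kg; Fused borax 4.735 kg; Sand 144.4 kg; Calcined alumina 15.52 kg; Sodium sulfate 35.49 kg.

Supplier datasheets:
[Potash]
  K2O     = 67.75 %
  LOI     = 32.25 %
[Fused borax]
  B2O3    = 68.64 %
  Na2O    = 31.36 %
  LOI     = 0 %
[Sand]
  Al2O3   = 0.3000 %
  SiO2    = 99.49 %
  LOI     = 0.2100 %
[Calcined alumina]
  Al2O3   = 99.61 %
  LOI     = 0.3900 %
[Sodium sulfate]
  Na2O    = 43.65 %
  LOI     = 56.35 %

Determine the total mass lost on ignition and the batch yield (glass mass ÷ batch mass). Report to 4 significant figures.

LOI loss = 33.48 kg; glass = 207.3 kg; yield = 86.10%

Each numeric step carries full precision from first step to last; mid-chain values are displayed rounded to four significant figures at each printed step. A single rounding produces every reported number; the derived quantities, which include net glass mass, the five compositions, yield, the totals, ignition loss, are computed in exact precision, exactly as shown in the question or the answer, starting from the weights on 207.3 kg of glass.
Each material's LOI contribution:
  Potash: 40.67 × 0.3225 = 13.12 kg
  Fused borax: 4.735 × 0 = 0 kg
  Sand: 144.4 × 0.002100 = 0.3032 kg
  Calcined alumina: 15.52 × 0.003900 = 0.06053 kg
  Sodium sulfate: 35.49 × 0.5635 = 20.00 kg
Total LOI = 33.48 kg
Glass = batch − LOI = 240.8 − 33.48 = 207.3 kg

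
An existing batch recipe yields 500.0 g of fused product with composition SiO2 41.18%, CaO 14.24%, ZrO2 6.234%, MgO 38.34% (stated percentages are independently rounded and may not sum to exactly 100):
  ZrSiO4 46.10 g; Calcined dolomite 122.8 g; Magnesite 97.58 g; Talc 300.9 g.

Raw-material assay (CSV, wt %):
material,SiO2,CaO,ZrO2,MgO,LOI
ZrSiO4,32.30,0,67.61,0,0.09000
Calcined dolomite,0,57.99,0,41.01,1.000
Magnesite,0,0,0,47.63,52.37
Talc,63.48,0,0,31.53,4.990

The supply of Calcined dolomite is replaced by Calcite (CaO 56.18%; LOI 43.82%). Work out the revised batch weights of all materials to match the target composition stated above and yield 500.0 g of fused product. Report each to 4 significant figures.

Revised batch per 500.0 g fused product:
  ZrSiO4: 46.10 g
  Calcite: 126.7 g
  Magnesite: 203.3 g
  Talc: 300.9 g
Total batch = 677.0 g; LOI loss = 177.0 g

Values along the way are printed (rounded to 4 significant figures) in the working; all arithmetic runs at full float precision throughout; each reported result is rounded only once. All derived quantities are rebuilt at full precision (yield, glass mass, four oxide percentages, totals, ignition loss) from the batch weights on 500.0 g of glass, as written in question or answer.
Per-oxide target masses for 500.0 g fused product:
  SiO2: 41.18% × 500.0 = 205.9 g
  CaO: 14.24% × 500.0 = 71.20 g
  ZrO2: 6.234% × 500.0 = 31.17 g
  MgO: 38.34% × 500.0 = 191.7 g
Oxide-by-oxide audit per the reported batch figures, at the basis given (delivered sums recover each target modulo rounding of the values):
  SiO2: 46.10·0.3230 + 300.9·0.6348 = 205.9 g (target 205.9 g)
  CaO: 126.7·0.5618 = 71.18 g (target 71.20 g)
  ZrO2: 46.10·0.6761 = 31.17 g (target 31.17 g)
  MgO: 203.3·0.4763 + 300.9·0.3153 = 191.7 g (target 191.7 g)
Glass-mass bookkeeping: Σ batch − LOI loss = 500.0 g (the targets, summed, come to 500.0 g; versus the stated basis of 500.0 g — rounding explains the deltas).
Summing the batch: Σ batch = 677.0 g; LOI removed, Σ of batch·LOI: 177.0 g; the yield ratio, glass ÷ batch: 73.85%.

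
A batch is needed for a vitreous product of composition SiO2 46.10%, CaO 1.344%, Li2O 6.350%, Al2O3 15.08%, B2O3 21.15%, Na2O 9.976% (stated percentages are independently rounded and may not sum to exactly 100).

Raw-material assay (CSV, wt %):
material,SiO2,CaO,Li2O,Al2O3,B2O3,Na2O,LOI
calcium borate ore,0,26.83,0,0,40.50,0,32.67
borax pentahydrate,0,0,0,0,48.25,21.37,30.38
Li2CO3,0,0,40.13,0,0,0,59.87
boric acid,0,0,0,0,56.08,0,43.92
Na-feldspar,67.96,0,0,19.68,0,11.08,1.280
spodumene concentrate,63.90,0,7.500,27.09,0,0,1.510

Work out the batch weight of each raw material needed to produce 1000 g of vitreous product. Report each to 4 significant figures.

Intermediates are printed, rounded to four significant figures, alongside each step — every computation carries full precision at all times — a single rounding yields each reported number. Derived quantities are rebuilt in full precision (totals, ignition loss, the yield, glass mass, the six compositions) starting from the weights on 1000 g of glass exactly as printed in question or answer.
Per-oxide target masses for 1000 g vitreous product:
  SiO2: 46.10% × 1000 = 461.0 g
  CaO: 1.344% × 1000 = 13.44 g
  Li2O: 6.350% × 1000 = 63.50 g
  Al2O3: 15.08% × 1000 = 150.8 g
  B2O3: 21.15% × 1000 = 211.5 g
  Na2O: 9.976% × 1000 = 99.76 g
Sums-versus-targets review using the reported weights, per the basis as stated (oxide sums agree with the targets inside rounding margins):
  SiO2: 488.9·0.6796 + 201.5·0.6390 = 461.0 g (target 461.0 g)
  CaO: 50.09·0.2683 = 13.44 g (target 13.44 g)
  Li2O: 120.6·0.4013 + 201.5·0.07500 = 63.51 g (target 63.50 g)
  Al2O3: 488.9·0.1968 + 201.5·0.2709 = 150.8 g (target 150.8 g)
  B2O3: 50.09·0.4050 + 213.4·0.4825 + 157.4·0.5608 = 211.5 g (target 211.5 g)
  Na2O: 213.4·0.2137 + 488.9·0.1108 = 99.77 g (target 99.76 g)
Mass balance on the glass: batch total minus LOI = 1000 g (the targets, summed, come to 1000 g; basis as stated: 1000 g — rounding explains the deltas).
Whole-batch sum: Σ batch = 1232 g; loss to ignition Σ batch·LOI = 231.8 g; glass ÷ batch gives a yield of 81.18%.

Batch per 1000 g vitreous product:
  calcium borate ore: 50.09 g
  borax pentahydrate: 213.4 g
  Li2CO3: 120.6 g
  boric acid: 157.4 g
  Na-feldspar: 488.9 g
  spodumene concentrate: 201.5 g
Total batch = 1232 g; LOI loss = 231.8 g; yield = 81.18%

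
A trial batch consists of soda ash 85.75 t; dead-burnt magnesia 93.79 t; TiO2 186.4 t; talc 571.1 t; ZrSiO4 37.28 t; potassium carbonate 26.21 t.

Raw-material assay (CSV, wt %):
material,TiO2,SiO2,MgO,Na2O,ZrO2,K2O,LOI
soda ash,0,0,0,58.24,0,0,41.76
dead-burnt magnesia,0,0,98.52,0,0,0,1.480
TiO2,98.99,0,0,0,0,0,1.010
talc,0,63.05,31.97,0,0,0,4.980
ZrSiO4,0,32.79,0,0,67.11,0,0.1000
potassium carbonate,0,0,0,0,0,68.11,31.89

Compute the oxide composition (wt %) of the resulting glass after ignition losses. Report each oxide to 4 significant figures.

Full float precision is kept through the solve. Mid-chain values are displayed rounded to 4 significant figures in the working; every reported figure includes exactly one rounding; derived quantities, including the six compositions, yield, the totals, glass mass, LOI, are recomputed from the batch weights on 924.6 t of glass at exact precision, as given in problem or answer.
Oxide-by-oxide delivered mass:
  TiO2: 186.4·0.9899 = 184.5 t
  SiO2: 571.1·0.6305 + 37.28·0.3279 = 372.3 t
  MgO: 93.79·0.9852 + 571.1·0.3197 = 275.0 t
  Na2O: 85.75·0.5824 = 49.94 t
  ZrO2: 37.28·0.6711 = 25.02 t
  K2O: 26.21·0.6811 = 17.85 t
LOI: 85.75·0.4176 + 93.79·0.01480 + 186.4·0.01010 + 571.1·0.04980 + 37.28·0.001000 + 26.21·0.3189 = 75.92 t
Resulting glass, batch − LOI: 1001 − 75.92 = 924.6 t (the oxide masses sum to this)
percent by weight: oxide/glass ×100

Glass mass = 924.6 t (batch 1001 − LOI 75.92).
Composition: TiO2 19.96%, SiO2 40.27%, MgO 29.74%, Na2O 5.401%, ZrO2 2.706%, K2O 1.931%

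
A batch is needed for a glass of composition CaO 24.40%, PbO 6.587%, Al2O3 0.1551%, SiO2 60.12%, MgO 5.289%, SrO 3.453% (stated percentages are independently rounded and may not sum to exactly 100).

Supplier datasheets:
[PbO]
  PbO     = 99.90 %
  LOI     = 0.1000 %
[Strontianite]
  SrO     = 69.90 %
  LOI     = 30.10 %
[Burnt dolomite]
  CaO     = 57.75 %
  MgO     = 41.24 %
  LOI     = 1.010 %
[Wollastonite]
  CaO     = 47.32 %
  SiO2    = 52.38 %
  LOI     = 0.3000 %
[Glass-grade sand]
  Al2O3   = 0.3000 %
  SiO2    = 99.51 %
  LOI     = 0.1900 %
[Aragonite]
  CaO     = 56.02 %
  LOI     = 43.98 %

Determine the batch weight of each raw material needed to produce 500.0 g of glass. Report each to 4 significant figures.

Batch per 500.0 g glass:
  PbO: 32.97 g
  Strontianite: 24.70 g
  Burnt dolomite: 64.12 g
  Wollastonite: 82.79 g
  Glass-grade sand: 258.5 g
  Aragonite: 81.74 g
Total batch = 544.8 g; LOI loss = 44.80 g; yield = 91.78%

Working values are displayed rounded to 4 significant figures in the working; every computation carries full float precision at all times. Every reported result sees exactly one rounding. The derived quantities (six oxide percentages, ignition loss, yield, totals, net glass mass) are rebuilt from the batch weights at 500.0 g of glass at full float precision exactly as printed in the problem or answer text.
Target oxide masses per 500.0 g glass:
  CaO: 24.40% × 500.0 = 122.0 g
  PbO: 6.587% × 500.0 = 32.94 g
  Al2O3: 0.1551% × 500.0 = 0.7755 g
  SiO2: 60.12% × 500.0 = 300.6 g
  MgO: 5.289% × 500.0 = 26.44 g
  SrO: 3.453% × 500.0 = 17.26 g
Sums-versus-targets review given the weights on record, on the stated basis (target by target, the sums agree inside rounding margins):
  CaO: 64.12·0.5775 + 82.79·0.4732 + 81.74·0.5602 = 122.0 g (target 122.0 g)
  PbO: 32.97·0.9990 = 32.94 g (target 32.94 g)
  Al2O3: 258.5·0.003000 = 0.7755 g (target 0.7755 g)
  SiO2: 82.79·0.5238 + 258.5·0.9951 = 300.6 g (target 300.6 g)
  MgO: 64.12·0.4124 = 26.44 g (target 26.44 g)
  SrO: 24.70·0.6990 = 17.27 g (target 17.26 g)
Glass-mass closure: the batch minus its LOI: 500.0 g (summing oxide targets gives 500.0 g; basis as stated: 500.0 g — any gap is answer rounding).
Adding the batch up: Σ batch = 544.8 g; Σ batch·LOI gives LOI loss = 44.80 g; the yield ratio, glass ÷ batch: 91.78%.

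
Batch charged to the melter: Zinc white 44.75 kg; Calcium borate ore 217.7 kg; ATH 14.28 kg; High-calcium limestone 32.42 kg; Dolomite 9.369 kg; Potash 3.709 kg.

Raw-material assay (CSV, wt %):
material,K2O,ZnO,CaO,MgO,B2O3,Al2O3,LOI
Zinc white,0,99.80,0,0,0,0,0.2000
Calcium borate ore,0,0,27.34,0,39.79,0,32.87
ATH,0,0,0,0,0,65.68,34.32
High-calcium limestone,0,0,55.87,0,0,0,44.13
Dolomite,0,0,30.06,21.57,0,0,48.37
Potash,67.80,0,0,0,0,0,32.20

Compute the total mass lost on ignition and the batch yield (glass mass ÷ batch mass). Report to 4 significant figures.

The working math keeps exact precision all the way through; values along the way appear, rounded to 4 significant digits, alongside each step. A single rounding produces each reported figure. Derived quantities (totals, LOI, yield, six oxide percentages, glass mass) are computed from the weighed amounts per 225.6 kg of glass at exact precision as set out in the problem or the answer.
Per-material ignition loss:
  Zinc white: 44.75 × 0.002000 = 0.08950 kg
  Calcium borate ore: 217.7 × 0.3287 = 71.56 kg
  ATH: 14.28 × 0.3432 = 4.901 kg
  High-calcium limestone: 32.42 × 0.4413 = 14.31 kg
  Dolomite: 9.369 × 0.4837 = 4.532 kg
  Potash: 3.709 × 0.3220 = 1.194 kg
Total LOI = 96.58 kg
Glass = batch − LOI = 322.2 − 96.58 = 225.6 kg

LOI loss = 96.58 kg; glass = 225.6 kg; yield = 70.03%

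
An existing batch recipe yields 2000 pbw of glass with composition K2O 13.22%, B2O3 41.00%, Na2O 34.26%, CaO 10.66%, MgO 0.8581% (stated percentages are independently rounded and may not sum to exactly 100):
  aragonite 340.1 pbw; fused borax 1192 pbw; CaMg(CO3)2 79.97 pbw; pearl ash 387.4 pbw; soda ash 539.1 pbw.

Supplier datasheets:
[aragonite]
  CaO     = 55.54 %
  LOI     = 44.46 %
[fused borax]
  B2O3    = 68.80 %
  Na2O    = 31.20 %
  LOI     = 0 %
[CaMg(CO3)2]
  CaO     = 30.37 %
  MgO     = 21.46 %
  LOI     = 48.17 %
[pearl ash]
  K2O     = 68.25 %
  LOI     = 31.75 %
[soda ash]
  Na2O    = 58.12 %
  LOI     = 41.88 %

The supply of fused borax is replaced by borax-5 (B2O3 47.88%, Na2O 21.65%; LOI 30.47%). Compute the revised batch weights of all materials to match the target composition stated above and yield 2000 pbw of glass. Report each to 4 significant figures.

Revised batch per 2000 pbw glass:
  aragonite: 340.1 pbw
  borax-5: 1713 pbw
  CaMg(CO3)2: 79.97 pbw
  pearl ash: 387.4 pbw
  soda ash: 541.0 pbw
Total batch = 3061 pbw; LOI loss = 1061 pbw

All internal work holds full float precision throughout; values along the way are shown, with 4-significant-digit rounding, across the worked steps — every reported number receives exactly one rounding — all derived quantities are recomputed from the batch weights at 2000 pbw of glass at exact precision (ignition loss, the totals, the five compositions, yield, glass mass) as they appear in the problem or the answer.
Target oxide masses per 2000 pbw glass:
  K2O: 13.22% × 2000 = 264.4 pbw
  B2O3: 41.00% × 2000 = 820.0 pbw
  Na2O: 34.26% × 2000 = 685.2 pbw
  CaO: 10.66% × 2000 = 213.2 pbw
  MgO: 0.8581% × 2000 = 17.16 pbw
Oxide-by-oxide audit applying the batch weights above, on the stated basis (oxide sums agree with the targets net of answer rounding effects):
  K2O: 387.4·0.6825 = 264.4 pbw (target 264.4 pbw)
  B2O3: 1713·0.4788 = 820.2 pbw (target 820.0 pbw)
  Na2O: 1713·0.2165 + 541.0·0.5812 = 685.3 pbw (target 685.2 pbw)
  CaO: 340.1·0.5554 + 79.97·0.3037 = 213.2 pbw (target 213.2 pbw)
  MgO: 79.97·0.2146 = 17.16 pbw (target 17.16 pbw)
Glass-mass bookkeeping: Σ batch − LOI loss = 2000 pbw (oxide target masses add up to 2000 pbw; against the stated basis, 2000 pbw — a pure rounding effect).
Batch grand total — Σ batch = 3061 pbw; ignition loss, Σ(batch × LOI) = 1061 pbw; the yield ratio, glass ÷ batch: 65.34%.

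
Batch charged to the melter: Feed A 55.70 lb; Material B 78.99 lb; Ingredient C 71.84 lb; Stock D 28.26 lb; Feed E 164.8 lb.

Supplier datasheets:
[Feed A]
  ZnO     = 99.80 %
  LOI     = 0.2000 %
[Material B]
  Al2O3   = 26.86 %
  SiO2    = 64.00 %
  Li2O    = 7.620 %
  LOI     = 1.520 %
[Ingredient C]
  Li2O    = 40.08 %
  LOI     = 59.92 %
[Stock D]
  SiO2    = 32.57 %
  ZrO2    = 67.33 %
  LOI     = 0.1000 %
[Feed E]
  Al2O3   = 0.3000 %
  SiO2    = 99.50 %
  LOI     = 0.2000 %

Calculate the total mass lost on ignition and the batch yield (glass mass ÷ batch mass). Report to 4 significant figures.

Working values are shown with 4-significant-figure rounding when written out — the whole derivation runs at full float precision from first step to last. Every reported number receives exactly one rounding; all derived quantities (five oxide percentages, the totals, yield, glass mass, ignition loss) are rebuilt in full float precision starting from the weights at 354.9 lb of glass as written in question or answer.
Each material's LOI contribution:
  Feed A: 55.70 × 0.002000 = 0.1114 lb
  Material B: 78.99 × 0.01520 = 1.201 lb
  Ingredient C: 71.84 × 0.5992 = 43.05 lb
  Stock D: 28.26 × 0.001000 = 0.02826 lb
  Feed E: 164.8 × 0.002000 = 0.3296 lb
Total LOI = 44.72 lb
Glass = batch − LOI = 399.6 − 44.72 = 354.9 lb

LOI loss = 44.72 lb; glass = 354.9 lb; yield = 88.81%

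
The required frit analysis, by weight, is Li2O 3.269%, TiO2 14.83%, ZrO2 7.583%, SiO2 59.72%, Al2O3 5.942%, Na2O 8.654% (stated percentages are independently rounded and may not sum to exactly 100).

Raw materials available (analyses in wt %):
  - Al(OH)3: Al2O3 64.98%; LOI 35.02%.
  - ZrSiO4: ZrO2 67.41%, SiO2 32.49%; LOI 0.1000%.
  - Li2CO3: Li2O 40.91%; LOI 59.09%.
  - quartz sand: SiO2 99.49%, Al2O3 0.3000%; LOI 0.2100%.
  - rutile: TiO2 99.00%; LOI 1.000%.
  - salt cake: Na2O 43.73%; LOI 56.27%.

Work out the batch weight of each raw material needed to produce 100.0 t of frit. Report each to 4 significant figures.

Batch per 100.0 t frit:
  Al(OH)3: 8.884 t
  ZrSiO4: 11.25 t
  Li2CO3: 7.991 t
  quartz sand: 56.35 t
  rutile: 14.98 t
  salt cake: 19.79 t
Total batch = 119.2 t; LOI loss = 19.25 t; yield = 83.86%

Intermediates are displayed, rounded to four significant digits, in the working. The whole derivation holds full precision all the way through — every reported result receives exactly one rounding — all derived quantities, including ignition loss, six oxide percentages, yield, the totals, net glass mass, are carried using the weight values at 100.0 t of glass in full precision, as quoted within question or answer.
Per-oxide target masses for 100.0 t frit:
  Li2O: 3.269% × 100.0 = 3.269 t
  TiO2: 14.83% × 100.0 = 14.83 t
  ZrO2: 7.583% × 100.0 = 7.583 t
  SiO2: 59.72% × 100.0 = 59.72 t
  Al2O3: 5.942% × 100.0 = 5.942 t
  Na2O: 8.654% × 100.0 = 8.654 t
Balance tally, oxide-wise, using the reported weights, under the basis named above (summed amounts equal target values given rounding of the digits):
  Li2O: 7.991·0.4091 = 3.269 t (target 3.269 t)
  TiO2: 14.98·0.9900 = 14.83 t (target 14.83 t)
  ZrO2: 11.25·0.6741 = 7.584 t (target 7.583 t)
  SiO2: 11.25·0.3249 + 56.35·0.9949 = 59.72 t (target 59.72 t)
  Al2O3: 8.884·0.6498 + 56.35·0.003000 = 5.942 t (target 5.942 t)
  Na2O: 19.79·0.4373 = 8.654 t (target 8.654 t)
Consistency of the glass mass: whole batch net of LOI = 100.0 t (the Σ of target masses is 100.0 t; stated basis 100.0 t — deltas are rounding alone).
Total batch = Σ batch = 119.2 t; LOI loss = Σ batch·LOI = 19.25 t; the yield ratio, glass ÷ batch: 83.86%.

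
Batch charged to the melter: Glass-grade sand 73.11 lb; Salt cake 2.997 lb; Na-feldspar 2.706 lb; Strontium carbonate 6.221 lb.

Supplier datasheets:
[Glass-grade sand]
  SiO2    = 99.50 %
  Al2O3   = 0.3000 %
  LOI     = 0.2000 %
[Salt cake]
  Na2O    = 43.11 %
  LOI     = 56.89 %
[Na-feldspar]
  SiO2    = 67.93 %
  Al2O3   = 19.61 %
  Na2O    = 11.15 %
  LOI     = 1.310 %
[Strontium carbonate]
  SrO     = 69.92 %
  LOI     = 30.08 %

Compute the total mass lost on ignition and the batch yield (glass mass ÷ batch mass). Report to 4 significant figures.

Working values are displayed (rounded to four significant digits) between the steps. Full float precision is kept at all times. Exactly one rounding goes into each reported number; the derived quantities are re-derived in exact precision (net glass mass, the yield, ignition loss, the totals, the four compositions) starting from the weights for 81.28 lb of glass as they appear in problem or answer.
LOI of each material in turn:
  Glass-grade sand: 73.11 × 0.002000 = 0.1462 lb
  Salt cake: 2.997 × 0.5689 = 1.705 lb
  Na-feldspar: 2.706 × 0.01310 = 0.03545 lb
  Strontium carbonate: 6.221 × 0.3008 = 1.871 lb
Total LOI = 3.758 lb
Glass = batch − LOI = 85.03 − 3.758 = 81.28 lb

LOI loss = 3.758 lb; glass = 81.28 lb; yield = 95.58%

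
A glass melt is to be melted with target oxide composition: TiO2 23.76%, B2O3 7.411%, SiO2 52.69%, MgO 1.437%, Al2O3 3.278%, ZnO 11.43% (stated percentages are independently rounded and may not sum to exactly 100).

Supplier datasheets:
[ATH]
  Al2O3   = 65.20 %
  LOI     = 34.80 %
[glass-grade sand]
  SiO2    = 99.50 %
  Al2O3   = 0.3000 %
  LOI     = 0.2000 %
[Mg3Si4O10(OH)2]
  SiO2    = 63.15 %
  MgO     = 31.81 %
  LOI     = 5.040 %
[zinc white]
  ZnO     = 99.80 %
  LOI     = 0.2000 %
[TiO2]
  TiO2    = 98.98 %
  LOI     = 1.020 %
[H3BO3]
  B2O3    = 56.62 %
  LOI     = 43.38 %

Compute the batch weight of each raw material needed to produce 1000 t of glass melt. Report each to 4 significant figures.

Batch per 1000 t glass melt:
  ATH: 47.97 t
  glass-grade sand: 500.9 t
  Mg3Si4O10(OH)2: 45.17 t
  zinc white: 114.5 t
  TiO2: 240.0 t
  H3BO3: 130.9 t
Total batch = 1079 t; LOI loss = 79.43 t; yield = 92.64%

Each numeric step carries full float precision from start to finish. Mid-chain values appear rounded to 4 significant digits in the working; a single rounding completes each reported value — all derived quantities (the yield, six oxide percentages, glass mass, totals, ignition loss) are computed at full precision starting from the weights on 1000 t of glass precisely as stated by problem or answer.
Oxide mass targets, per 1000 t glass melt:
  TiO2: 23.76% × 1000 = 237.6 t
  B2O3: 7.411% × 1000 = 74.11 t
  SiO2: 52.69% × 1000 = 526.9 t
  MgO: 1.437% × 1000 = 14.37 t
  Al2O3: 3.278% × 1000 = 32.78 t
  ZnO: 11.43% × 1000 = 114.3 t
Sums-versus-targets review from the weights as reported, per the basis as stated (each sum matches its target mass inside rounding margins):
  TiO2: 240.0·0.9898 = 237.6 t (target 237.6 t)
  B2O3: 130.9·0.5662 = 74.12 t (target 74.11 t)
  SiO2: 500.9·0.9950 + 45.17·0.6315 = 526.9 t (target 526.9 t)
  MgO: 45.17·0.3181 = 14.37 t (target 14.37 t)
  Al2O3: 47.97·0.6520 + 500.9·0.003000 = 32.78 t (target 32.78 t)
  ZnO: 114.5·0.9980 = 114.3 t (target 114.3 t)
The glass-mass cross-check: batch total minus LOI = 1000 t (targets for the oxides total 1000 t; with the basis standing at 1000 t — gaps are rounding artifacts).
Total batch = Σ batch = 1079 t; the LOI term Σ batch·LOI equals 79.43 t; glass ÷ batch gives a yield of 92.64%.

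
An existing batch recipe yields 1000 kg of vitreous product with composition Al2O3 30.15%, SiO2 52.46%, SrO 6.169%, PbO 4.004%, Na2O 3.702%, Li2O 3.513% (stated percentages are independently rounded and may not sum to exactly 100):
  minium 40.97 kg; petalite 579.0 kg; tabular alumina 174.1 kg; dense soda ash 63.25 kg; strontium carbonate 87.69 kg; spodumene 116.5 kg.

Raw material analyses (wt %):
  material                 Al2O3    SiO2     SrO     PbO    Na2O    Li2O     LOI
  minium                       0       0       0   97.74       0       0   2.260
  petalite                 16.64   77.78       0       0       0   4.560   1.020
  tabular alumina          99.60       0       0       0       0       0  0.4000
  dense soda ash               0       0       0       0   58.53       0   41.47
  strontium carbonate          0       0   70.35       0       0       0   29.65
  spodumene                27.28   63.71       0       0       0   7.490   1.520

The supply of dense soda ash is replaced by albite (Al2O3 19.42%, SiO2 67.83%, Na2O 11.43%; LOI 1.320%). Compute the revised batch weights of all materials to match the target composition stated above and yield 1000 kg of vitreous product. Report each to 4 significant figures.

Revised batch per 1000 kg vitreous product:
  minium: 40.97 kg
  petalite: 15.63 kg
  tabular alumina: 111.1 kg
  albite: 323.9 kg
  strontium carbonate: 87.69 kg
  spodumene: 459.5 kg
Total batch = 1039 kg; LOI loss = 38.79 kg

The whole derivation runs at full float precision through every step. In-progress results are shown, rounded to four significant figures, at each printed step — exactly one rounding goes into every reported result; derived quantities, which include glass mass, the six compositions, yield, totals, LOI, are re-derived at exact precision, as set out in problem or answer, from the batch weights for 1000 kg of glass.
Oxide mass targets, per 1000 kg vitreous product:
  Al2O3: 30.15% × 1000 = 301.5 kg
  SiO2: 52.46% × 1000 = 524.6 kg
  SrO: 6.169% × 1000 = 61.69 kg
  PbO: 4.004% × 1000 = 40.04 kg
  Na2O: 3.702% × 1000 = 37.02 kg
  Li2O: 3.513% × 1000 = 35.13 kg
Mass-balance tally per oxide from the weights as reported, under the basis named above (delivered sums recover each target modulo rounding of the values):
  Al2O3: 15.63·0.1664 + 111.1·0.9960 + 323.9·0.1942 + 459.5·0.2728 = 301.5 kg (target 301.5 kg)
  SiO2: 15.63·0.7778 + 323.9·0.6783 + 459.5·0.6371 = 524.6 kg (target 524.6 kg)
  SrO: 87.69·0.7035 = 61.69 kg (target 61.69 kg)
  PbO: 40.97·0.9774 = 40.04 kg (target 40.04 kg)
  Na2O: 323.9·0.1143 = 37.02 kg (target 37.02 kg)
  Li2O: 15.63·0.04560 + 459.5·0.07490 = 35.13 kg (target 35.13 kg)
The glass-mass cross-check: Σ batch − LOI loss = 1000 kg (targets for the oxides total 1000 kg; with the basis standing at 1000 kg — differing by rounding only).
Batch grand total — Σ batch = 1039 kg; LOI removed, Σ of batch·LOI: 38.79 kg; as yield: glass ÷ batch → 96.27%.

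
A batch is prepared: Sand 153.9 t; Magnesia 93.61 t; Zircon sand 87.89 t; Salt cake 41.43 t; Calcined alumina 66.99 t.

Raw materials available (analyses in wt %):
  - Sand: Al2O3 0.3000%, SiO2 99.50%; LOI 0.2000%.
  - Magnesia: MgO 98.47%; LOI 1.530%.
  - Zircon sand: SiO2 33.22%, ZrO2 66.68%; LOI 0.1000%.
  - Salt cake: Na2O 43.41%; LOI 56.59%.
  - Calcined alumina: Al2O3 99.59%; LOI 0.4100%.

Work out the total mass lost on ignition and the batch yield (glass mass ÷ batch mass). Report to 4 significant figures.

In-progress results are printed rounded to 4 significant digits — the whole derivation holds exact precision throughout; each reported result includes exactly one rounding — the derived quantities, which include LOI, the five compositions, net glass mass, yield, the totals, are rebuilt in full float precision, as quoted within the problem or answer text, from the batch weights on 418.3 t of glass.
Per-material ignition loss:
  Sand: 153.9 × 0.002000 = 0.3078 t
  Magnesia: 93.61 × 0.01530 = 1.432 t
  Zircon sand: 87.89 × 0.001000 = 0.08789 t
  Salt cake: 41.43 × 0.5659 = 23.45 t
  Calcined alumina: 66.99 × 0.004100 = 0.2747 t
Total LOI = 25.55 t
Glass = batch − LOI = 443.8 − 25.55 = 418.3 t

LOI loss = 25.55 t; glass = 418.3 t; yield = 94.24%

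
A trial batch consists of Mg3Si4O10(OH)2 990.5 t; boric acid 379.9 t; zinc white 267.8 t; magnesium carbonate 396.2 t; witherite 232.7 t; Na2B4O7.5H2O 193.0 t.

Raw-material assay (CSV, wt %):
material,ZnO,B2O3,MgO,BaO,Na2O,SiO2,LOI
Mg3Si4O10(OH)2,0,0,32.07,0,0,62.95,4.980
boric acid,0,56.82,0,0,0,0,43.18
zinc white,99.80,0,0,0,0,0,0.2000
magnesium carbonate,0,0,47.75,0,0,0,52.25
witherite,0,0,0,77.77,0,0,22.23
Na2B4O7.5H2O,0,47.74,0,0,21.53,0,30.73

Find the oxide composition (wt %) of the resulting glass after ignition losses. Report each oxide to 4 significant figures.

Every computation holds full float precision at every stage — the intermediate values are printed (rounded to 4 significant figures) as written — every reported figure undergoes a single rounding — the derived quantities, including six oxide percentages, yield, glass mass, the totals, LOI, are rebuilt from the weighed amounts on 1928 t of glass at full precision, as set out in the problem or answer text.
Oxide masses out of the charge:
  ZnO: 267.8·0.9980 = 267.3 t
  B2O3: 379.9·0.5682 + 193.0·0.4774 = 308.0 t
  MgO: 990.5·0.3207 + 396.2·0.4775 = 506.8 t
  BaO: 232.7·0.7777 = 181.0 t
  Na2O: 193.0·0.2153 = 41.55 t
  SiO2: 990.5·0.6295 = 623.5 t
LOI: 990.5·0.04980 + 379.9·0.4318 + 267.8·0.002000 + 396.2·0.5225 + 232.7·0.2223 + 193.0·0.3073 = 532.0 t
The glass mass, total less LOI, = 2460 − 532.0 = 1928 t (the oxide masses sum to this)
percent by weight: oxide/glass ×100

Glass mass = 1928 t (batch 2460 − LOI 532.0).
Composition: ZnO 13.86%, B2O3 15.97%, MgO 26.29%, BaO 9.386%, Na2O 2.155%, SiO2 32.34%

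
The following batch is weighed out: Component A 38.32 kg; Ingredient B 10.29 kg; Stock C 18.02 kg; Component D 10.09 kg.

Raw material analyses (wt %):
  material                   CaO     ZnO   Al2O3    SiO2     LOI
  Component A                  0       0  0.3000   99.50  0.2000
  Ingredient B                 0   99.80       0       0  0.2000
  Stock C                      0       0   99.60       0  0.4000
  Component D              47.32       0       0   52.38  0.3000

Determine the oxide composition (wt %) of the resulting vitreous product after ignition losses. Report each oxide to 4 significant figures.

Glass mass = 76.52 kg (batch 76.72 − LOI 0.1996).
Composition: CaO 6.240%, ZnO 13.42%, Al2O3 23.61%, SiO2 56.73%

All internal work keeps full float precision at every stage. Values along the way are shown rounded to four significant figures at each printed step. Exactly one rounding lands on every reported value; derived quantities, which include four oxide percentages, the yield, the totals, LOI, glass mass, are recomputed at exact precision, as set out in either problem or answer, from the weighed amounts at 76.52 kg of glass.
What the batch supplies per oxide:
  CaO: 10.09·0.4732 = 4.775 kg
  ZnO: 10.29·0.9980 = 10.27 kg
  Al2O3: 38.32·0.003000 + 18.02·0.9960 = 18.06 kg
  SiO2: 38.32·0.9950 + 10.09·0.5238 = 43.41 kg
LOI: 38.32·0.002000 + 10.29·0.002000 + 18.02·0.004000 + 10.09·0.003000 = 0.1996 kg
The glass mass, total less LOI, = 76.72 − 0.1996 = 76.52 kg (the oxide masses sum to this)
wt % = oxide mass / glass mass × 100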